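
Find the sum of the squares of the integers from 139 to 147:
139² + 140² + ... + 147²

Use ∑_{k=1}^{n} k² = n(n+1)(2n+1)/6, then subtract the first 138 terms.
∑_{k=1}^{147} k² = 147×148×295/6 = 1069670
∑_{k=1}^{138} k² = 138×139×277/6 = 885569
∑_{k=139}^{147} k² = 1069670 - 885569 = 184101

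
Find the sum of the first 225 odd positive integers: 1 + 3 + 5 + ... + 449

Sum of first n odd numbers = n²
= 225²
= 50625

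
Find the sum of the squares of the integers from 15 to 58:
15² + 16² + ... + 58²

Use ∑_{k=1}^{n} k² = n(n+1)(2n+1)/6, then subtract the first 14 terms.
∑_{k=1}^{58} k² = 58×59×117/6 = 66729
∑_{k=1}^{14} k² = 14×15×29/6 = 1015
∑_{k=15}^{58} k² = 66729 - 1015 = 65714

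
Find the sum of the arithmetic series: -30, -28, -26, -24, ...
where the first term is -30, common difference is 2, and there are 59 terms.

Sₙ = n/2 × (first + last)
Last term = a + (n-1)d = -30 + (59-1)×2 = 86
S_59 = 59/2 × (-30 + 86)
S_59 = 59/2 × 56 = 1652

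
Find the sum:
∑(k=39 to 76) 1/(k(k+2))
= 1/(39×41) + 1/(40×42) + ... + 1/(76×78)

Partial fractions: 1/(k(k+2)) = (1/2)[1/k - 1/(k+2)]
Telescoping leaves the first two and last two terms:
= (1/2)[1/39 + 1/40 - 1/77 - 1/78]
= 2983/240240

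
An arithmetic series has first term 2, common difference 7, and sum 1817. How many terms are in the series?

Using S = n/2 × [2a + (n-1)d]
1817 = n/2 × [2(2) + (n-1)(7)]
1817 = n/2 × [4 + 7n - 7]
3634 = n × [-3 + 7n]
7n² + (-3)n - 3634 = 0
Discriminant: Δ = (-3)² - 4(7)(-3634) = 9 + 101752 = 101761
√Δ = 319
n = [-(-3) + √Δ] / (2·7) = (3 + 319) / 14 = 322 / 14 = 23
(The negative root is discarded since n must be a positive integer.)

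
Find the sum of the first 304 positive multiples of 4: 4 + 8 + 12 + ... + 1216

Factor out 4: = 4(1 + 2 + ... + 304) = 4 × n(n+1)/2
= 4 × 304×305/2
= 4 × 46360
= 185440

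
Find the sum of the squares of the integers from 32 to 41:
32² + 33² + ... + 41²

Use ∑_{k=1}^{n} k² = n(n+1)(2n+1)/6, then subtract the first 31 terms.
∑_{k=1}^{41} k² = 41×42×83/6 = 23821
∑_{k=1}^{31} k² = 31×32×63/6 = 10416
∑_{k=32}^{41} k² = 23821 - 10416 = 13405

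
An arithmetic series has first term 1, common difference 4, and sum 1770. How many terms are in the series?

Using S = n/2 × [2a + (n-1)d]
1770 = n/2 × [2(1) + (n-1)(4)]
1770 = n/2 × [2 + 4n - 4]
3540 = n × [-2 + 4n]
4n² + (-2)n - 3540 = 0
Discriminant: Δ = (-2)² - 4(4)(-3540) = 4 + 56640 = 56644
√Δ = 238
n = [-(-2) + √Δ] / (2·4) = (2 + 238) / 8 = 240 / 8 = 30
(The negative root is discarded since n must be a positive integer.)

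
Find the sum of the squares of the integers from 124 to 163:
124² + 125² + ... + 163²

Use ∑_{k=1}^{n} k² = n(n+1)(2n+1)/6, then subtract the first 123 terms.
∑_{k=1}^{163} k² = 163×164×327/6 = 1456894
∑_{k=1}^{123} k² = 123×124×247/6 = 627874
∑_{k=124}^{163} k² = 1456894 - 627874 = 829020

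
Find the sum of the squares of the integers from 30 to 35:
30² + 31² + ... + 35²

Use ∑_{k=1}^{n} k² = n(n+1)(2n+1)/6, then subtract the first 29 terms.
∑_{k=1}^{35} k² = 35×36×71/6 = 14910
∑_{k=1}^{29} k² = 29×30×59/6 = 8555
∑_{k=30}^{35} k² = 14910 - 8555 = 6355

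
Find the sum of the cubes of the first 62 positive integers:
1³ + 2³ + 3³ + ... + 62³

Formula: ∑k³ = [n(n+1)/2]²
= [62×63/2]²
= 1953²
= 3814209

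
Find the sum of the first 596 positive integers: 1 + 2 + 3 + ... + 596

Formula: ∑k = n(n+1)/2
= 596×597/2
= 355812/2
= 177906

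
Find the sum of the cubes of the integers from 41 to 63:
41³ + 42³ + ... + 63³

Use ∑_{k=1}^{n} k³ = [n(n+1)/2]², then subtract the first 40 terms.
∑_{k=1}^{63} k³ = [63×64/2]² = 2016² = 4064256
∑_{k=1}^{40} k³ = [40×41/2]² = 820² = 672400
∑_{k=41}^{63} k³ = 4064256 - 672400 = 3391856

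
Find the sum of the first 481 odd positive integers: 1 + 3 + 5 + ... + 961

Sum of first n odd numbers = n²
= 481²
= 231361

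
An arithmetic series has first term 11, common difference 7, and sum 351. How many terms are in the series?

Using S = n/2 × [2a + (n-1)d]
351 = n/2 × [2(11) + (n-1)(7)]
351 = n/2 × [22 + 7n - 7]
702 = n × [15 + 7n]
7n² + (15)n - 702 = 0
Discriminant: Δ = (15)² - 4(7)(-702) = 225 + 19656 = 19881
√Δ = 141
n = [-(15) + √Δ] / (2·7) = (-15 + 141) / 14 = 126 / 14 = 9
(The negative root is discarded since n must be a positive integer.)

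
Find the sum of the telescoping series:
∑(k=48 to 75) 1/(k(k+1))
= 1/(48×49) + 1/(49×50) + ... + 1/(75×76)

Partial fractions: 1/(k(k+1)) = 1/k - 1/(k+1)
The series telescopes:
= (1/48 - 1/49) + (1/49 - 1/50) + ... + (1/75 - 1/76)
= 1/48 - 1/76
= 7/912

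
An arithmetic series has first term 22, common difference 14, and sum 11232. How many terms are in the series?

Using S = n/2 × [2a + (n-1)d]
11232 = n/2 × [2(22) + (n-1)(14)]
11232 = n/2 × [44 + 14n - 14]
22464 = n × [30 + 14n]
14n² + (30)n - 22464 = 0
Discriminant: Δ = (30)² - 4(14)(-22464) = 900 + 1257984 = 1258884
√Δ = 1122
n = [-(30) + √Δ] / (2·14) = (-30 + 1122) / 28 = 1092 / 28 = 39
(The negative root is discarded since n must be a positive integer.)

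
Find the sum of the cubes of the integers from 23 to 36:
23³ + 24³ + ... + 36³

Use ∑_{k=1}^{n} k³ = [n(n+1)/2]², then subtract the first 22 terms.
∑_{k=1}^{36} k³ = [36×37/2]² = 666² = 443556
∑_{k=1}^{22} k³ = [22×23/2]² = 253² = 64009
∑_{k=23}^{36} k³ = 443556 - 64009 = 379547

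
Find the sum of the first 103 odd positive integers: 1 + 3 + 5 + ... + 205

Sum of first n odd numbers = n²
= 103²
= 10609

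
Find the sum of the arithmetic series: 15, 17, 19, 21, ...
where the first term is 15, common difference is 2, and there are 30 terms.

Sₙ = n/2 × (first + last)
Last term = a + (n-1)d = 15 + (30-1)×2 = 73
S_30 = 30/2 × (15 + 73)
S_30 = 30/2 × 88 = 1320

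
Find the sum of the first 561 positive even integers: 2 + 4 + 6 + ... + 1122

Sum of first n even numbers = n(n+1)
= 561×562
= 315282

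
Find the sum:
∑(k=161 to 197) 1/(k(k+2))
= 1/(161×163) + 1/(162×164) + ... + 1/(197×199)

Partial fractions: 1/(k(k+2)) = (1/2)[1/k - 1/(k+2)]
Telescoping leaves the first two and last two terms:
= (1/2)[1/161 + 1/162 - 1/198 - 1/199]
= 65897/57093498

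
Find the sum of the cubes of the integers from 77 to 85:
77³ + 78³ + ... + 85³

Use ∑_{k=1}^{n} k³ = [n(n+1)/2]², then subtract the first 76 terms.
∑_{k=1}^{85} k³ = [85×86/2]² = 3655² = 13359025
∑_{k=1}^{76} k³ = [76×77/2]² = 2926² = 8561476
∑_{k=77}^{85} k³ = 13359025 - 8561476 = 4797549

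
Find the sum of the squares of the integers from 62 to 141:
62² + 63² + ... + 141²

Use ∑_{k=1}^{n} k² = n(n+1)(2n+1)/6, then subtract the first 61 terms.
∑_{k=1}^{141} k² = 141×142×283/6 = 944371
∑_{k=1}^{61} k² = 61×62×123/6 = 77531
∑_{k=62}^{141} k² = 944371 - 77531 = 866840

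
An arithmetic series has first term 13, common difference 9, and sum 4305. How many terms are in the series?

Using S = n/2 × [2a + (n-1)d]
4305 = n/2 × [2(13) + (n-1)(9)]
4305 = n/2 × [26 + 9n - 9]
8610 = n × [17 + 9n]
9n² + (17)n - 8610 = 0
Discriminant: Δ = (17)² - 4(9)(-8610) = 289 + 309960 = 310249
√Δ = 557
n = [-(17) + √Δ] / (2·9) = (-17 + 557) / 18 = 540 / 18 = 30
(The negative root is discarded since n must be a positive integer.)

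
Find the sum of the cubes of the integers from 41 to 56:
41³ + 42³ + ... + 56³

Use ∑_{k=1}^{n} k³ = [n(n+1)/2]², then subtract the first 40 terms.
∑_{k=1}^{56} k³ = [56×57/2]² = 1596² = 2547216
∑_{k=1}^{40} k³ = [40×41/2]² = 820² = 672400
∑_{k=41}^{56} k³ = 2547216 - 672400 = 1874816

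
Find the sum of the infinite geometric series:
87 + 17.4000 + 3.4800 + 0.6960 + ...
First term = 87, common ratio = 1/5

For |r| < 1, S = a / (1 - r)
S = 87 / (1 - (1/5))
S = 87 / (4/5)
S = 435/4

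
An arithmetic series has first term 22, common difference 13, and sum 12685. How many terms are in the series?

Using S = n/2 × [2a + (n-1)d]
12685 = n/2 × [2(22) + (n-1)(13)]
12685 = n/2 × [44 + 13n - 13]
25370 = n × [31 + 13n]
13n² + (31)n - 25370 = 0
Discriminant: Δ = (31)² - 4(13)(-25370) = 961 + 1319240 = 1320201
√Δ = 1149
n = [-(31) + √Δ] / (2·13) = (-31 + 1149) / 26 = 1118 / 26 = 43
(The negative root is discarded since n must be a positive integer.)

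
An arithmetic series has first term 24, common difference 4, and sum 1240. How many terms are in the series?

Using S = n/2 × [2a + (n-1)d]
1240 = n/2 × [2(24) + (n-1)(4)]
1240 = n/2 × [48 + 4n - 4]
2480 = n × [44 + 4n]
4n² + (44)n - 2480 = 0
Discriminant: Δ = (44)² - 4(4)(-2480) = 1936 + 39680 = 41616
√Δ = 204
n = [-(44) + √Δ] / (2·4) = (-44 + 204) / 8 = 160 / 8 = 20
(The negative root is discarded since n must be a positive integer.)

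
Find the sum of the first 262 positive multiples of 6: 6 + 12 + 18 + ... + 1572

Factor out 6: = 6(1 + 2 + ... + 262) = 6 × n(n+1)/2
= 6 × 262×263/2
= 6 × 34453
= 206718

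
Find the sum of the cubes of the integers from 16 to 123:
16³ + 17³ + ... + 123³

Use ∑_{k=1}^{n} k³ = [n(n+1)/2]², then subtract the first 15 terms.
∑_{k=1}^{123} k³ = [123×124/2]² = 7626² = 58155876
∑_{k=1}^{15} k³ = [15×16/2]² = 120² = 14400
∑_{k=16}^{123} k³ = 58155876 - 14400 = 58141476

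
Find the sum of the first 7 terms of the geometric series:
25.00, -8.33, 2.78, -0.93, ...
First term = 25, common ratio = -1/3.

Sₙ = a(1 - rⁿ) / (1 - r)
S_7 = 25(1 - (-1/3)^7) / (1 - (-1/3))
S_7 = 25(1 - (-1/2187)) / (4/3)
S_7 = 13675/729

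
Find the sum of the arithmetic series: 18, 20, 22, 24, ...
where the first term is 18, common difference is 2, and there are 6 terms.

Sₙ = n/2 × (first + last)
Last term = a + (n-1)d = 18 + (6-1)×2 = 28
S_6 = 6/2 × (18 + 28)
S_6 = 6/2 × 46 = 138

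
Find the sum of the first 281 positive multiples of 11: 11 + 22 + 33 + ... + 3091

Factor out 11: = 11(1 + 2 + ... + 281) = 11 × n(n+1)/2
= 11 × 281×282/2
= 11 × 39621
= 435831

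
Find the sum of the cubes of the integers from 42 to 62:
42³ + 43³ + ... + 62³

Use ∑_{k=1}^{n} k³ = [n(n+1)/2]², then subtract the first 41 terms.
∑_{k=1}^{62} k³ = [62×63/2]² = 1953² = 3814209
∑_{k=1}^{41} k³ = [41×42/2]² = 861² = 741321
∑_{k=42}^{62} k³ = 3814209 - 741321 = 3072888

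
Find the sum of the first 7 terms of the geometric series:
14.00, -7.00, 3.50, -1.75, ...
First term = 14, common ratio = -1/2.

Sₙ = a(1 - rⁿ) / (1 - r)
S_7 = 14(1 - (-1/2)^7) / (1 - (-1/2))
S_7 = 14(1 - (-1/128)) / (3/2)
S_7 = 301/32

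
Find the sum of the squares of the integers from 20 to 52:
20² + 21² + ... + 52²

Use ∑_{k=1}^{n} k² = n(n+1)(2n+1)/6, then subtract the first 19 terms.
∑_{k=1}^{52} k² = 52×53×105/6 = 48230
∑_{k=1}^{19} k² = 19×20×39/6 = 2470
∑_{k=20}^{52} k² = 48230 - 2470 = 45760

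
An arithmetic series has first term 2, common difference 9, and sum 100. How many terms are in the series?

Using S = n/2 × [2a + (n-1)d]
100 = n/2 × [2(2) + (n-1)(9)]
100 = n/2 × [4 + 9n - 9]
200 = n × [-5 + 9n]
9n² + (-5)n - 200 = 0
Discriminant: Δ = (-5)² - 4(9)(-200) = 25 + 7200 = 7225
√Δ = 85
n = [-(-5) + √Δ] / (2·9) = (5 + 85) / 18 = 90 / 18 = 5
(The negative root is discarded since n must be a positive integer.)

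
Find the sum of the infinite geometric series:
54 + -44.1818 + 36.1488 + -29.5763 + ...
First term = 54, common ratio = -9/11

For |r| < 1, S = a / (1 - r)
S = 54 / (1 - (-9/11))
S = 54 / (20/11)
S = 297/10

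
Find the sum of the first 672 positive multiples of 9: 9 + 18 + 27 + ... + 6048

Factor out 9: = 9(1 + 2 + ... + 672) = 9 × n(n+1)/2
= 9 × 672×673/2
= 9 × 226128
= 2035152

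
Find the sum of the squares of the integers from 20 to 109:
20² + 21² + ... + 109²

Use ∑_{k=1}^{n} k² = n(n+1)(2n+1)/6, then subtract the first 19 terms.
∑_{k=1}^{109} k² = 109×110×219/6 = 437635
∑_{k=1}^{19} k² = 19×20×39/6 = 2470
∑_{k=20}^{109} k² = 437635 - 2470 = 435165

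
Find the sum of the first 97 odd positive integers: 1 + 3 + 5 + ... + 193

Sum of first n odd numbers = n²
= 97²
= 9409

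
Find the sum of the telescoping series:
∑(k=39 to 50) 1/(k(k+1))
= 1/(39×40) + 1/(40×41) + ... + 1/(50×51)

Partial fractions: 1/(k(k+1)) = 1/k - 1/(k+1)
The series telescopes:
= (1/39 - 1/40) + (1/40 - 1/41) + ... + (1/50 - 1/51)
= 1/39 - 1/51
= 4/663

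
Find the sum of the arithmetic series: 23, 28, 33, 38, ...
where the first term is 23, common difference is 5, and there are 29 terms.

Sₙ = n/2 × (first + last)
Last term = a + (n-1)d = 23 + (29-1)×5 = 163
S_29 = 29/2 × (23 + 163)
S_29 = 29/2 × 186 = 2697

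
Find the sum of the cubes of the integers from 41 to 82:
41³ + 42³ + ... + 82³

Use ∑_{k=1}^{n} k³ = [n(n+1)/2]², then subtract the first 40 terms.
∑_{k=1}^{82} k³ = [82×83/2]² = 3403² = 11580409
∑_{k=1}^{40} k³ = [40×41/2]² = 820² = 672400
∑_{k=41}^{82} k³ = 11580409 - 672400 = 10908009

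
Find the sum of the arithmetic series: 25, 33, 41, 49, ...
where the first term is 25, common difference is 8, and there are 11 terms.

Sₙ = n/2 × (first + last)
Last term = a + (n-1)d = 25 + (11-1)×8 = 105
S_11 = 11/2 × (25 + 105)
S_11 = 11/2 × 130 = 715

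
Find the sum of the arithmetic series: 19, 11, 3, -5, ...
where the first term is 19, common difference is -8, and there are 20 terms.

Sₙ = n/2 × (first + last)
Last term = a + (n-1)d = 19 + (20-1)×(-8) = -133
S_20 = 20/2 × (19 + (-133))
S_20 = 20/2 × (-114) = -1140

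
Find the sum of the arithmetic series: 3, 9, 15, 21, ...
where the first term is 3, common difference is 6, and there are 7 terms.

Sₙ = n/2 × (first + last)
Last term = a + (n-1)d = 3 + (7-1)×6 = 39
S_7 = 7/2 × (3 + 39)
S_7 = 7/2 × 42 = 147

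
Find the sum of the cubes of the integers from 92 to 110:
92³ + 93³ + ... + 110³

Use ∑_{k=1}^{n} k³ = [n(n+1)/2]², then subtract the first 91 terms.
∑_{k=1}^{110} k³ = [110×111/2]² = 6105² = 37271025
∑_{k=1}^{91} k³ = [91×92/2]² = 4186² = 17522596
∑_{k=92}^{110} k³ = 37271025 - 17522596 = 19748429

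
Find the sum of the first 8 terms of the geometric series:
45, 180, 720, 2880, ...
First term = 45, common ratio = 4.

Sₙ = a(1 - rⁿ) / (1 - r)
S_8 = 45(1 - 4^8) / (1 - 4)
S_8 = 45(1 - 65536) / (-3)
S_8 = 983025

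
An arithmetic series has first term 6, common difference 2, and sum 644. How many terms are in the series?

Using S = n/2 × [2a + (n-1)d]
644 = n/2 × [2(6) + (n-1)(2)]
644 = n/2 × [12 + 2n - 2]
1288 = n × [10 + 2n]
2n² + (10)n - 1288 = 0
Discriminant: Δ = (10)² - 4(2)(-1288) = 100 + 10304 = 10404
√Δ = 102
n = [-(10) + √Δ] / (2·2) = (-10 + 102) / 4 = 92 / 4 = 23
(The negative root is discarded since n must be a positive integer.)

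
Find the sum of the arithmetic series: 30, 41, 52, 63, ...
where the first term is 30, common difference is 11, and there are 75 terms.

Sₙ = n/2 × (first + last)
Last term = a + (n-1)d = 30 + (75-1)×11 = 844
S_75 = 75/2 × (30 + 844)
S_75 = 75/2 × 874 = 32775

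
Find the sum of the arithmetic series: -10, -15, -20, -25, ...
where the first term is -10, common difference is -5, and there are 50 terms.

Sₙ = n/2 × (first + last)
Last term = a + (n-1)d = -10 + (50-1)×(-5) = -255
S_50 = 50/2 × (-10 + (-255))
S_50 = 50/2 × (-265) = -6625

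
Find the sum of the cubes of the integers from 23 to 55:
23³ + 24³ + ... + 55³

Use ∑_{k=1}^{n} k³ = [n(n+1)/2]², then subtract the first 22 terms.
∑_{k=1}^{55} k³ = [55×56/2]² = 1540² = 2371600
∑_{k=1}^{22} k³ = [22×23/2]² = 253² = 64009
∑_{k=23}^{55} k³ = 2371600 - 64009 = 2307591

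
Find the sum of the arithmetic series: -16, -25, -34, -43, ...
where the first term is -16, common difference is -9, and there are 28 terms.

Sₙ = n/2 × (first + last)
Last term = a + (n-1)d = -16 + (28-1)×(-9) = -259
S_28 = 28/2 × (-16 + (-259))
S_28 = 28/2 × (-275) = -3850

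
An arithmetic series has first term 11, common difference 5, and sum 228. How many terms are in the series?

Using S = n/2 × [2a + (n-1)d]
228 = n/2 × [2(11) + (n-1)(5)]
228 = n/2 × [22 + 5n - 5]
456 = n × [17 + 5n]
5n² + (17)n - 456 = 0
Discriminant: Δ = (17)² - 4(5)(-456) = 289 + 9120 = 9409
√Δ = 97
n = [-(17) + √Δ] / (2·5) = (-17 + 97) / 10 = 80 / 10 = 8
(The negative root is discarded since n must be a positive integer.)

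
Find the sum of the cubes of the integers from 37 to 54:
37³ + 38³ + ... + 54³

Use ∑_{k=1}^{n} k³ = [n(n+1)/2]², then subtract the first 36 terms.
∑_{k=1}^{54} k³ = [54×55/2]² = 1485² = 2205225
∑_{k=1}^{36} k³ = [36×37/2]² = 666² = 443556
∑_{k=37}^{54} k³ = 2205225 - 443556 = 1761669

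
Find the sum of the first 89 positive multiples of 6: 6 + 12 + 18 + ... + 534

Factor out 6: = 6(1 + 2 + ... + 89) = 6 × n(n+1)/2
= 6 × 89×90/2
= 6 × 4005
= 24030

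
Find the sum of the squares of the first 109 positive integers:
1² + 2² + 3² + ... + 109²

Formula: ∑k² = n(n+1)(2n+1)/6
= 109×110×219/6
= 2625810/6
= 437635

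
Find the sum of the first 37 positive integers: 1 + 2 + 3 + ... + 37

Formula: ∑k = n(n+1)/2
= 37×38/2
= 1406/2
= 703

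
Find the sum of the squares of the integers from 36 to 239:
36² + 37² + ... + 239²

Use ∑_{k=1}^{n} k² = n(n+1)(2n+1)/6, then subtract the first 35 terms.
∑_{k=1}^{239} k² = 239×240×479/6 = 4579240
∑_{k=1}^{35} k² = 35×36×71/6 = 14910
∑_{k=36}^{239} k² = 4579240 - 14910 = 4564330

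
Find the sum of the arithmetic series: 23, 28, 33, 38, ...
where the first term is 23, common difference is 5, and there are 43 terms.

Sₙ = n/2 × (first + last)
Last term = a + (n-1)d = 23 + (43-1)×5 = 233
S_43 = 43/2 × (23 + 233)
S_43 = 43/2 × 256 = 5504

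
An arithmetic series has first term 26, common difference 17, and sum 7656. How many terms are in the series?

Using S = n/2 × [2a + (n-1)d]
7656 = n/2 × [2(26) + (n-1)(17)]
7656 = n/2 × [52 + 17n - 17]
15312 = n × [35 + 17n]
17n² + (35)n - 15312 = 0
Discriminant: Δ = (35)² - 4(17)(-15312) = 1225 + 1041216 = 1042441
√Δ = 1021
n = [-(35) + √Δ] / (2·17) = (-35 + 1021) / 34 = 986 / 34 = 29
(The negative root is discarded since n must be a positive integer.)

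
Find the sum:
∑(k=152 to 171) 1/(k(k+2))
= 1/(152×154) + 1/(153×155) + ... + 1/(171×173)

Partial fractions: 1/(k(k+2)) = (1/2)[1/k - 1/(k+2)]
Telescoping leaves the first two and last two terms:
= (1/2)[1/152 + 1/153 - 1/172 - 1/173]
= 263065/346002768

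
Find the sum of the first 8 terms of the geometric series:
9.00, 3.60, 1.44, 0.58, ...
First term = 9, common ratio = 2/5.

Sₙ = a(1 - rⁿ) / (1 - r)
S_8 = 9(1 - (2/5)^8) / (1 - (2/5))
S_8 = 9(1 - (256/390625)) / (3/5)
S_8 = 1171107/78125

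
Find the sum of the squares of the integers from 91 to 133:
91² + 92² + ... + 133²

Use ∑_{k=1}^{n} k² = n(n+1)(2n+1)/6, then subtract the first 90 terms.
∑_{k=1}^{133} k² = 133×134×267/6 = 793079
∑_{k=1}^{90} k² = 90×91×181/6 = 247065
∑_{k=91}^{133} k² = 793079 - 247065 = 546014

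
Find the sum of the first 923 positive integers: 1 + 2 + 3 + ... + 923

Formula: ∑k = n(n+1)/2
= 923×924/2
= 852852/2
= 426426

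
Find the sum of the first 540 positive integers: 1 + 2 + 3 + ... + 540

Formula: ∑k = n(n+1)/2
= 540×541/2
= 292140/2
= 146070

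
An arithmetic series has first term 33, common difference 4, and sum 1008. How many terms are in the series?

Using S = n/2 × [2a + (n-1)d]
1008 = n/2 × [2(33) + (n-1)(4)]
1008 = n/2 × [66 + 4n - 4]
2016 = n × [62 + 4n]
4n² + (62)n - 2016 = 0
Discriminant: Δ = (62)² - 4(4)(-2016) = 3844 + 32256 = 36100
√Δ = 190
n = [-(62) + √Δ] / (2·4) = (-62 + 190) / 8 = 128 / 8 = 16
(The negative root is discarded since n must be a positive integer.)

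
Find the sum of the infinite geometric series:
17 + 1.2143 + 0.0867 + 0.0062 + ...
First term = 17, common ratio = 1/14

For |r| < 1, S = a / (1 - r)
S = 17 / (1 - (1/14))
S = 17 / (13/14)
S = 238/13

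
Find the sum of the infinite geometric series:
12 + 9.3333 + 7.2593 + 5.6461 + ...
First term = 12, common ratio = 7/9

For |r| < 1, S = a / (1 - r)
S = 12 / (1 - (7/9))
S = 12 / (2/9)
S = 54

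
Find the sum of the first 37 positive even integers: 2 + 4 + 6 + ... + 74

Sum of first n even numbers = n(n+1)
= 37×38
= 1406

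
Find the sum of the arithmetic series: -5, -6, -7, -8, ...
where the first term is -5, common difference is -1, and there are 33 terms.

Sₙ = n/2 × (first + last)
Last term = a + (n-1)d = -5 + (33-1)×(-1) = -37
S_33 = 33/2 × (-5 + (-37))
S_33 = 33/2 × (-42) = -693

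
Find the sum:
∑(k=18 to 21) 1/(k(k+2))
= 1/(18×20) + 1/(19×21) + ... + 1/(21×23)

Partial fractions: 1/(k(k+2)) = (1/2)[1/k - 1/(k+2)]
Telescoping leaves the first two and last two terms:
= (1/2)[1/18 + 1/19 - 1/22 - 1/23]
= 833/86526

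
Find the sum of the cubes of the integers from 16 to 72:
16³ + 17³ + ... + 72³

Use ∑_{k=1}^{n} k³ = [n(n+1)/2]², then subtract the first 15 terms.
∑_{k=1}^{72} k³ = [72×73/2]² = 2628² = 6906384
∑_{k=1}^{15} k³ = [15×16/2]² = 120² = 14400
∑_{k=16}^{72} k³ = 6906384 - 14400 = 6891984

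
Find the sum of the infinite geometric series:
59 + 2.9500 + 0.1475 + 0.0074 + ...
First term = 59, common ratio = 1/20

For |r| < 1, S = a / (1 - r)
S = 59 / (1 - (1/20))
S = 59 / (19/20)
S = 1180/19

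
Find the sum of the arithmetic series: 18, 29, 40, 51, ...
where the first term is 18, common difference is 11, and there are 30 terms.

Sₙ = n/2 × (first + last)
Last term = a + (n-1)d = 18 + (30-1)×11 = 337
S_30 = 30/2 × (18 + 337)
S_30 = 30/2 × 355 = 5325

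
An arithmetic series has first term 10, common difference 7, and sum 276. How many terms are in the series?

Using S = n/2 × [2a + (n-1)d]
276 = n/2 × [2(10) + (n-1)(7)]
276 = n/2 × [20 + 7n - 7]
552 = n × [13 + 7n]
7n² + (13)n - 552 = 0
Discriminant: Δ = (13)² - 4(7)(-552) = 169 + 15456 = 15625
√Δ = 125
n = [-(13) + √Δ] / (2·7) = (-13 + 125) / 14 = 112 / 14 = 8
(The negative root is discarded since n must be a positive integer.)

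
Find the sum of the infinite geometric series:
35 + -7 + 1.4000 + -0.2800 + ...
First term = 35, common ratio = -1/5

For |r| < 1, S = a / (1 - r)
S = 35 / (1 - (-1/5))
S = 35 / (6/5)
S = 175/6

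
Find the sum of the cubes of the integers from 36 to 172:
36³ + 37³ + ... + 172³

Use ∑_{k=1}^{n} k³ = [n(n+1)/2]², then subtract the first 35 terms.
∑_{k=1}^{172} k³ = [172×173/2]² = 14878² = 221354884
∑_{k=1}^{35} k³ = [35×36/2]² = 630² = 396900
∑_{k=36}^{172} k³ = 221354884 - 396900 = 220957984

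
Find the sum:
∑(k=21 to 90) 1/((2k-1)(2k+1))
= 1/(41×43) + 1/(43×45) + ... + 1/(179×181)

Partial fractions: 1/((2k-1)(2k+1)) = (1/2)[1/(2k-1) - 1/(2k+1)]
The series telescopes:
= (1/2)[1/41 - 1/181]
= 70/7421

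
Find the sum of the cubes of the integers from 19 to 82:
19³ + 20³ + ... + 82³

Use ∑_{k=1}^{n} k³ = [n(n+1)/2]², then subtract the first 18 terms.
∑_{k=1}^{82} k³ = [82×83/2]² = 3403² = 11580409
∑_{k=1}^{18} k³ = [18×19/2]² = 171² = 29241
∑_{k=19}^{82} k³ = 11580409 - 29241 = 11551168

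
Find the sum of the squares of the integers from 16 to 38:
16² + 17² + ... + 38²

Use ∑_{k=1}^{n} k² = n(n+1)(2n+1)/6, then subtract the first 15 terms.
∑_{k=1}^{38} k² = 38×39×77/6 = 19019
∑_{k=1}^{15} k² = 15×16×31/6 = 1240
∑_{k=16}^{38} k² = 19019 - 1240 = 17779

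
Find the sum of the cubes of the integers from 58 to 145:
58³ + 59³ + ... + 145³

Use ∑_{k=1}^{n} k³ = [n(n+1)/2]², then subtract the first 57 terms.
∑_{k=1}^{145} k³ = [145×146/2]² = 10585² = 112042225
∑_{k=1}^{57} k³ = [57×58/2]² = 1653² = 2732409
∑_{k=58}^{145} k³ = 112042225 - 2732409 = 109309816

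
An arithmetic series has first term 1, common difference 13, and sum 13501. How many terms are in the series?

Using S = n/2 × [2a + (n-1)d]
13501 = n/2 × [2(1) + (n-1)(13)]
13501 = n/2 × [2 + 13n - 13]
27002 = n × [-11 + 13n]
13n² + (-11)n - 27002 = 0
Discriminant: Δ = (-11)² - 4(13)(-27002) = 121 + 1404104 = 1404225
√Δ = 1185
n = [-(-11) + √Δ] / (2·13) = (11 + 1185) / 26 = 1196 / 26 = 46
(The negative root is discarded since n must be a positive integer.)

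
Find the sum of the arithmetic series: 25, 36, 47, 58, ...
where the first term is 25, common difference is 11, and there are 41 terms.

Sₙ = n/2 × (first + last)
Last term = a + (n-1)d = 25 + (41-1)×11 = 465
S_41 = 41/2 × (25 + 465)
S_41 = 41/2 × 490 = 10045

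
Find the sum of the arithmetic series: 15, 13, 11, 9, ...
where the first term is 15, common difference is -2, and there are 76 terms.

Sₙ = n/2 × (first + last)
Last term = a + (n-1)d = 15 + (76-1)×(-2) = -135
S_76 = 76/2 × (15 + (-135))
S_76 = 76/2 × (-120) = -4560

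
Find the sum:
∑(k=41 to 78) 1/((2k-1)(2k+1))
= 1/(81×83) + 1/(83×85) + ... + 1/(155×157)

Partial fractions: 1/((2k-1)(2k+1)) = (1/2)[1/(2k-1) - 1/(2k+1)]
The series telescopes:
= (1/2)[1/81 - 1/157]
= 38/12717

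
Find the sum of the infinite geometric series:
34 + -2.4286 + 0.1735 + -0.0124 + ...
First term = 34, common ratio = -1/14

For |r| < 1, S = a / (1 - r)
S = 34 / (1 - (-1/14))
S = 34 / (15/14)
S = 476/15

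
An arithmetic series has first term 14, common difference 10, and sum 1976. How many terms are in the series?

Using S = n/2 × [2a + (n-1)d]
1976 = n/2 × [2(14) + (n-1)(10)]
1976 = n/2 × [28 + 10n - 10]
3952 = n × [18 + 10n]
10n² + (18)n - 3952 = 0
Discriminant: Δ = (18)² - 4(10)(-3952) = 324 + 158080 = 158404
√Δ = 398
n = [-(18) + √Δ] / (2·10) = (-18 + 398) / 20 = 380 / 20 = 19
(The negative root is discarded since n must be a positive integer.)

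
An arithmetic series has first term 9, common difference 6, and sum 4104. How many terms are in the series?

Using S = n/2 × [2a + (n-1)d]
4104 = n/2 × [2(9) + (n-1)(6)]
4104 = n/2 × [18 + 6n - 6]
8208 = n × [12 + 6n]
6n² + (12)n - 8208 = 0
Discriminant: Δ = (12)² - 4(6)(-8208) = 144 + 196992 = 197136
√Δ = 444
n = [-(12) + √Δ] / (2·6) = (-12 + 444) / 12 = 432 / 12 = 36
(The negative root is discarded since n must be a positive integer.)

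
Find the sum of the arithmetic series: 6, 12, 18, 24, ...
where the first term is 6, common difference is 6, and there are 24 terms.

Sₙ = n/2 × (first + last)
Last term = a + (n-1)d = 6 + (24-1)×6 = 144
S_24 = 24/2 × (6 + 144)
S_24 = 24/2 × 150 = 1800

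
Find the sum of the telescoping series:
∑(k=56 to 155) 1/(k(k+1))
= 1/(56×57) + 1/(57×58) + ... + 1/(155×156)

Partial fractions: 1/(k(k+1)) = 1/k - 1/(k+1)
The series telescopes:
= (1/56 - 1/57) + (1/57 - 1/58) + ... + (1/155 - 1/156)
= 1/56 - 1/156
= 25/2184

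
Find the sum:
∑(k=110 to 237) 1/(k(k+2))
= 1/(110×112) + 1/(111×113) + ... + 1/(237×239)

Partial fractions: 1/(k(k+2)) = (1/2)[1/k - 1/(k+2)]
Telescoping leaves the first two and last two terms:
= (1/2)[1/110 + 1/111 - 1/238 - 1/239]
= 843344/173632305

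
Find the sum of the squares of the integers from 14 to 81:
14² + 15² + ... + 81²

Use ∑_{k=1}^{n} k² = n(n+1)(2n+1)/6, then subtract the first 13 terms.
∑_{k=1}^{81} k² = 81×82×163/6 = 180441
∑_{k=1}^{13} k² = 13×14×27/6 = 819
∑_{k=14}^{81} k² = 180441 - 819 = 179622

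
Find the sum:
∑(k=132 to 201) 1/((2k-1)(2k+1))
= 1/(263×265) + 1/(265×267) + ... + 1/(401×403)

Partial fractions: 1/((2k-1)(2k+1)) = (1/2)[1/(2k-1) - 1/(2k+1)]
The series telescopes:
= (1/2)[1/263 - 1/403]
= 70/105989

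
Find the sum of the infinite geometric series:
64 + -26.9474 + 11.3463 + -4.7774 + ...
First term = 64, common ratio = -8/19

For |r| < 1, S = a / (1 - r)
S = 64 / (1 - (-8/19))
S = 64 / (27/19)
S = 1216/27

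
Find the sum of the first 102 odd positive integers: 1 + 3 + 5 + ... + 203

Sum of first n odd numbers = n²
= 102²
= 10404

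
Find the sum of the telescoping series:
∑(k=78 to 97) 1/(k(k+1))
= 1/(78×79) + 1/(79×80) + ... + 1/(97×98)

Partial fractions: 1/(k(k+1)) = 1/k - 1/(k+1)
The series telescopes:
= (1/78 - 1/79) + (1/79 - 1/80) + ... + (1/97 - 1/98)
= 1/78 - 1/98
= 5/1911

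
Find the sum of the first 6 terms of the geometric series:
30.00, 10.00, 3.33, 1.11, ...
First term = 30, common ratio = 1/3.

Sₙ = a(1 - rⁿ) / (1 - r)
S_6 = 30(1 - (1/3)^6) / (1 - (1/3))
S_6 = 30(1 - (1/729)) / (2/3)
S_6 = 3640/81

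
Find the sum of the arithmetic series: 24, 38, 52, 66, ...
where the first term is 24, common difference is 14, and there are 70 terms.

Sₙ = n/2 × (first + last)
Last term = a + (n-1)d = 24 + (70-1)×14 = 990
S_70 = 70/2 × (24 + 990)
S_70 = 70/2 × 1014 = 35490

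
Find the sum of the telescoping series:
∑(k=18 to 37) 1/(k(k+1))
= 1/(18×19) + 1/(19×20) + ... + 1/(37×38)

Partial fractions: 1/(k(k+1)) = 1/k - 1/(k+1)
The series telescopes:
= (1/18 - 1/19) + (1/19 - 1/20) + ... + (1/37 - 1/38)
= 1/18 - 1/38
= 5/171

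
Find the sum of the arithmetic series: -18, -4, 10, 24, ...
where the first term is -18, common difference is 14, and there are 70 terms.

Sₙ = n/2 × (first + last)
Last term = a + (n-1)d = -18 + (70-1)×14 = 948
S_70 = 70/2 × (-18 + 948)
S_70 = 70/2 × 930 = 32550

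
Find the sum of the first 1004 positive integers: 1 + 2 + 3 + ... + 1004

Formula: ∑k = n(n+1)/2
= 1004×1005/2
= 1009020/2
= 504510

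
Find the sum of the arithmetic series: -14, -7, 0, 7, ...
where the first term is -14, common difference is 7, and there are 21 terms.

Sₙ = n/2 × (first + last)
Last term = a + (n-1)d = -14 + (21-1)×7 = 126
S_21 = 21/2 × (-14 + 126)
S_21 = 21/2 × 112 = 1176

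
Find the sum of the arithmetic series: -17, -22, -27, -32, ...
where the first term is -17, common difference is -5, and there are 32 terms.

Sₙ = n/2 × (first + last)
Last term = a + (n-1)d = -17 + (32-1)×(-5) = -172
S_32 = 32/2 × (-17 + (-172))
S_32 = 32/2 × (-189) = -3024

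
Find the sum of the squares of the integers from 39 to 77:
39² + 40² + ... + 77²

Use ∑_{k=1}^{n} k² = n(n+1)(2n+1)/6, then subtract the first 38 terms.
∑_{k=1}^{77} k² = 77×78×155/6 = 155155
∑_{k=1}^{38} k² = 38×39×77/6 = 19019
∑_{k=39}^{77} k² = 155155 - 19019 = 136136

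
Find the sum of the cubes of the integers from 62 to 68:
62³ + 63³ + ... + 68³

Use ∑_{k=1}^{n} k³ = [n(n+1)/2]², then subtract the first 61 terms.
∑_{k=1}^{68} k³ = [68×69/2]² = 2346² = 5503716
∑_{k=1}^{61} k³ = [61×62/2]² = 1891² = 3575881
∑_{k=62}^{68} k³ = 5503716 - 3575881 = 1927835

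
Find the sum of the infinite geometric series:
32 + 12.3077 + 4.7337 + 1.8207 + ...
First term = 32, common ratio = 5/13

For |r| < 1, S = a / (1 - r)
S = 32 / (1 - (5/13))
S = 32 / (8/13)
S = 52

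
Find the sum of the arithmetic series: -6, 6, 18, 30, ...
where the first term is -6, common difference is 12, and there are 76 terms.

Sₙ = n/2 × (first + last)
Last term = a + (n-1)d = -6 + (76-1)×12 = 894
S_76 = 76/2 × (-6 + 894)
S_76 = 76/2 × 888 = 33744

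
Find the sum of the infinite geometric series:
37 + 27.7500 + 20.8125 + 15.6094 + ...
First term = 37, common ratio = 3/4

For |r| < 1, S = a / (1 - r)
S = 37 / (1 - (3/4))
S = 37 / (1/4)
S = 148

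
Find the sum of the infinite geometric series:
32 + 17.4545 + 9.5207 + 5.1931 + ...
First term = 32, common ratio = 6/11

For |r| < 1, S = a / (1 - r)
S = 32 / (1 - (6/11))
S = 32 / (5/11)
S = 352/5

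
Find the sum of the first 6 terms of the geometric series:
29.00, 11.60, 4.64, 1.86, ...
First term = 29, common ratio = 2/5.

Sₙ = a(1 - rⁿ) / (1 - r)
S_6 = 29(1 - (2/5)^6) / (1 - (2/5))
S_6 = 29(1 - (64/15625)) / (3/5)
S_6 = 150423/3125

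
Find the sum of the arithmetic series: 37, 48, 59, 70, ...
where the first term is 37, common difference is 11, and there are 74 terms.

Sₙ = n/2 × (first + last)
Last term = a + (n-1)d = 37 + (74-1)×11 = 840
S_74 = 74/2 × (37 + 840)
S_74 = 74/2 × 877 = 32449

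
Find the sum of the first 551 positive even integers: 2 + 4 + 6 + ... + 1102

Sum of first n even numbers = n(n+1)
= 551×552
= 304152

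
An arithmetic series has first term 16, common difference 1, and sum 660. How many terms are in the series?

Using S = n/2 × [2a + (n-1)d]
660 = n/2 × [2(16) + (n-1)(1)]
660 = n/2 × [32 + 1n - 1]
1320 = n × [31 + 1n]
1n² + (31)n - 1320 = 0
Discriminant: Δ = (31)² - 4(1)(-1320) = 961 + 5280 = 6241
√Δ = 79
n = [-(31) + √Δ] / (2·1) = (-31 + 79) / 2 = 48 / 2 = 24
(The negative root is discarded since n must be a positive integer.)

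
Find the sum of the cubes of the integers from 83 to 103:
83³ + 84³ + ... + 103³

Use ∑_{k=1}^{n} k³ = [n(n+1)/2]², then subtract the first 82 terms.
∑_{k=1}^{103} k³ = [103×104/2]² = 5356² = 28686736
∑_{k=1}^{82} k³ = [82×83/2]² = 3403² = 11580409
∑_{k=83}^{103} k³ = 28686736 - 11580409 = 17106327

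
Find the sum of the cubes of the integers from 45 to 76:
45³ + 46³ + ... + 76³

Use ∑_{k=1}^{n} k³ = [n(n+1)/2]², then subtract the first 44 terms.
∑_{k=1}^{76} k³ = [76×77/2]² = 2926² = 8561476
∑_{k=1}^{44} k³ = [44×45/2]² = 990² = 980100
∑_{k=45}^{76} k³ = 8561476 - 980100 = 7581376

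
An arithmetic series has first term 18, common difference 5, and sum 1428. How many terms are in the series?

Using S = n/2 × [2a + (n-1)d]
1428 = n/2 × [2(18) + (n-1)(5)]
1428 = n/2 × [36 + 5n - 5]
2856 = n × [31 + 5n]
5n² + (31)n - 2856 = 0
Discriminant: Δ = (31)² - 4(5)(-2856) = 961 + 57120 = 58081
√Δ = 241
n = [-(31) + √Δ] / (2·5) = (-31 + 241) / 10 = 210 / 10 = 21
(The negative root is discarded since n must be a positive integer.)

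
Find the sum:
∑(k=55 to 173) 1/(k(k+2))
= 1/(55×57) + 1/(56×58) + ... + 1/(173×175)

Partial fractions: 1/(k(k+2)) = (1/2)[1/k - 1/(k+2)]
Telescoping leaves the first two and last two terms:
= (1/2)[1/55 + 1/56 - 1/174 - 1/175]
= 32929/2679600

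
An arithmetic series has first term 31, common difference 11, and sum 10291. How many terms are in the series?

Using S = n/2 × [2a + (n-1)d]
10291 = n/2 × [2(31) + (n-1)(11)]
10291 = n/2 × [62 + 11n - 11]
20582 = n × [51 + 11n]
11n² + (51)n - 20582 = 0
Discriminant: Δ = (51)² - 4(11)(-20582) = 2601 + 905608 = 908209
√Δ = 953
n = [-(51) + √Δ] / (2·11) = (-51 + 953) / 22 = 902 / 22 = 41
(The negative root is discarded since n must be a positive integer.)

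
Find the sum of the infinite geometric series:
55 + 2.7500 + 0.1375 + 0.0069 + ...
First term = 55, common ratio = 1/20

For |r| < 1, S = a / (1 - r)
S = 55 / (1 - (1/20))
S = 55 / (19/20)
S = 1100/19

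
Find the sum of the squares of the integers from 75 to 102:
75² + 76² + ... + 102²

Use ∑_{k=1}^{n} k² = n(n+1)(2n+1)/6, then subtract the first 74 terms.
∑_{k=1}^{102} k² = 102×103×205/6 = 358955
∑_{k=1}^{74} k² = 74×75×149/6 = 137825
∑_{k=75}^{102} k² = 358955 - 137825 = 221130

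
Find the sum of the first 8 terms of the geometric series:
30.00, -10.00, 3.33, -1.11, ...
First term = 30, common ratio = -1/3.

Sₙ = a(1 - rⁿ) / (1 - r)
S_8 = 30(1 - (-1/3)^8) / (1 - (-1/3))
S_8 = 30(1 - (1/6561)) / (4/3)
S_8 = 16400/729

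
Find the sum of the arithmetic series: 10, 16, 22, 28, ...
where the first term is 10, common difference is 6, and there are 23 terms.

Sₙ = n/2 × (first + last)
Last term = a + (n-1)d = 10 + (23-1)×6 = 142
S_23 = 23/2 × (10 + 142)
S_23 = 23/2 × 152 = 1748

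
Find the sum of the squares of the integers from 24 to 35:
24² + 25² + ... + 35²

Use ∑_{k=1}^{n} k² = n(n+1)(2n+1)/6, then subtract the first 23 terms.
∑_{k=1}^{35} k² = 35×36×71/6 = 14910
∑_{k=1}^{23} k² = 23×24×47/6 = 4324
∑_{k=24}^{35} k² = 14910 - 4324 = 10586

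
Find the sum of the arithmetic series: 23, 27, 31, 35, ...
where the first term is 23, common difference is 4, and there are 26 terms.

Sₙ = n/2 × (first + last)
Last term = a + (n-1)d = 23 + (26-1)×4 = 123
S_26 = 26/2 × (23 + 123)
S_26 = 26/2 × 146 = 1898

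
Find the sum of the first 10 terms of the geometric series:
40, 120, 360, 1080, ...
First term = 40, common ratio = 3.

Sₙ = a(1 - rⁿ) / (1 - r)
S_10 = 40(1 - 3^10) / (1 - 3)
S_10 = 40(1 - 59049) / (-2)
S_10 = 1180960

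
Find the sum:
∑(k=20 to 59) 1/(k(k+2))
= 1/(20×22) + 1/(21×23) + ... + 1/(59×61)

Partial fractions: 1/(k(k+2)) = (1/2)[1/k - 1/(k+2)]
Telescoping leaves the first two and last two terms:
= (1/2)[1/20 + 1/21 - 1/60 - 1/61]
= 827/25620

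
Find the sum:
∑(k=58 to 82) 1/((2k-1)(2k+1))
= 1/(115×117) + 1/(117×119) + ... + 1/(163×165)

Partial fractions: 1/((2k-1)(2k+1)) = (1/2)[1/(2k-1) - 1/(2k+1)]
The series telescopes:
= (1/2)[1/115 - 1/165]
= 1/759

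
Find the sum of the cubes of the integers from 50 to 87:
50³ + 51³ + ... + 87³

Use ∑_{k=1}^{n} k³ = [n(n+1)/2]², then subtract the first 49 terms.
∑_{k=1}^{87} k³ = [87×88/2]² = 3828² = 14653584
∑_{k=1}^{49} k³ = [49×50/2]² = 1225² = 1500625
∑_{k=50}^{87} k³ = 14653584 - 1500625 = 13152959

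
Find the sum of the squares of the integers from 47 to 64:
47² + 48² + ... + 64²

Use ∑_{k=1}^{n} k² = n(n+1)(2n+1)/6, then subtract the first 46 terms.
∑_{k=1}^{64} k² = 64×65×129/6 = 89440
∑_{k=1}^{46} k² = 46×47×93/6 = 33511
∑_{k=47}^{64} k² = 89440 - 33511 = 55929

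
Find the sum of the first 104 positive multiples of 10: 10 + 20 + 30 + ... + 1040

Factor out 10: = 10(1 + 2 + ... + 104) = 10 × n(n+1)/2
= 10 × 104×105/2
= 10 × 5460
= 54600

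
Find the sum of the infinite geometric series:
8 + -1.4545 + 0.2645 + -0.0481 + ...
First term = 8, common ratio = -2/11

For |r| < 1, S = a / (1 - r)
S = 8 / (1 - (-2/11))
S = 8 / (13/11)
S = 88/13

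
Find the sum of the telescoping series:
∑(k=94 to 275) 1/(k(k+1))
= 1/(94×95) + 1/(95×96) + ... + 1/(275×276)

Partial fractions: 1/(k(k+1)) = 1/k - 1/(k+1)
The series telescopes:
= (1/94 - 1/95) + (1/95 - 1/96) + ... + (1/275 - 1/276)
= 1/94 - 1/276
= 91/12972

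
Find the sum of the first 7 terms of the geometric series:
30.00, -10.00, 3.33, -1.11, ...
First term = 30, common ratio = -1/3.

Sₙ = a(1 - rⁿ) / (1 - r)
S_7 = 30(1 - (-1/3)^7) / (1 - (-1/3))
S_7 = 30(1 - (-1/2187)) / (4/3)
S_7 = 5470/243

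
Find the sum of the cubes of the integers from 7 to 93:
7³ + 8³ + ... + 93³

Use ∑_{k=1}^{n} k³ = [n(n+1)/2]², then subtract the first 6 terms.
∑_{k=1}^{93} k³ = [93×94/2]² = 4371² = 19105641
∑_{k=1}^{6} k³ = [6×7/2]² = 21² = 441
∑_{k=7}^{93} k³ = 19105641 - 441 = 19105200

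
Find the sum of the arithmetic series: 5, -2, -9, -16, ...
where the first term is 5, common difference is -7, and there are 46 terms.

Sₙ = n/2 × (first + last)
Last term = a + (n-1)d = 5 + (46-1)×(-7) = -310
S_46 = 46/2 × (5 + (-310))
S_46 = 46/2 × (-305) = -7015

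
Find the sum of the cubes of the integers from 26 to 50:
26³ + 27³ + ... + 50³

Use ∑_{k=1}^{n} k³ = [n(n+1)/2]², then subtract the first 25 terms.
∑_{k=1}^{50} k³ = [50×51/2]² = 1275² = 1625625
∑_{k=1}^{25} k³ = [25×26/2]² = 325² = 105625
∑_{k=26}^{50} k³ = 1625625 - 105625 = 1520000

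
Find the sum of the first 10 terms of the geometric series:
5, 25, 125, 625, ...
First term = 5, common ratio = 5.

Sₙ = a(1 - rⁿ) / (1 - r)
S_10 = 5(1 - 5^10) / (1 - 5)
S_10 = 5(1 - 9765625) / (-4)
S_10 = 12207030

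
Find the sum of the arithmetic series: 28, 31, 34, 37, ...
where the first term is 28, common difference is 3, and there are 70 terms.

Sₙ = n/2 × (first + last)
Last term = a + (n-1)d = 28 + (70-1)×3 = 235
S_70 = 70/2 × (28 + 235)
S_70 = 70/2 × 263 = 9205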